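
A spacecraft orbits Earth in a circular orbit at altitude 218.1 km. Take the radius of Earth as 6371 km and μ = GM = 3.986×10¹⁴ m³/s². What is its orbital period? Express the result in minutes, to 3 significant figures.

r = 6371 + 218.1 = 6589.1 km = 6.5891×10⁶ m.
Kepler's third law: T = 2π√(r³/μ) = 2π√((6.589×10⁶)³ / 3.986×10¹⁴).
r³/μ = 7.177×10⁵ s², so T = 2π × 8.472×10² = 5.323×10³ s.
Converting: 5.323×10³ s ÷ 60.00 = 88.72 minutes.

T ≈ 88.7 minutes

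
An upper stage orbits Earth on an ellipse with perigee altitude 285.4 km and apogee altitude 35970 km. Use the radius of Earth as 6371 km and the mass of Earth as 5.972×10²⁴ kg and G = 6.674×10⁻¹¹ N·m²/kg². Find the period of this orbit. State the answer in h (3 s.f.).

μ = GM = 6.674×10⁻¹¹ × 5.972×10²⁴ = 3.986×10¹⁴ m³/s².
r_p = 6371 + 285.4 = 6656.4 km = 6.6564×10⁶ m.
r_a = 6371 + 35970 = 42341 km = 4.2341×10⁷ m.
Semi-major axis a = (r_p + r_a)/2 = (6656.4 + 42341)/2 = 24499 km = 2.450×10⁷ m.
By Kepler's third law T = 2π√(a³/μ) = 2π × 6.074×10³ = 3.816×10⁴ s.
= 10.60 h.

T ≈ 10.6 h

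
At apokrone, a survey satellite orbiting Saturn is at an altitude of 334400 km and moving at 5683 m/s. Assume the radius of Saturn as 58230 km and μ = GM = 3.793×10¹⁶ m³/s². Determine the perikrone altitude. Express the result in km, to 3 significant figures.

r_a = 58230 + 334400 = 3.9263×10⁵ km = 3.926×10⁸ m.
Specific energy ε = v²/2 − μ/r = -8.046×10⁷ J/kg, so a = −μ/(2ε) = 2.357×10⁸ m.
The apsides satisfy r_p + r_a = 2a, so the perikrone radius is 2a − r_a = 7.880×10⁷ m = 78804 km.
Perikrone altitude = 78804 − 58230 = 20574 km.

perikrone altitude ≈ 20600 km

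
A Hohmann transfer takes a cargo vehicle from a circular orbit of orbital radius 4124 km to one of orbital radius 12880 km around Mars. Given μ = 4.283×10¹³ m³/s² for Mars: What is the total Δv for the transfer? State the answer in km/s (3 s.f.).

Δv_total ≈ 1.30 km/s

r₁ = 4124 km = 4.124×10⁶ m.
r₂ = 12880 km = 1.288×10⁷ m.
Transfer ellipse a_t = (r₁ + r₂)/2 = 8.502×10⁶ m.
At r₁: circular v_c1 = √(μ/r₁) = 3223 m/s; transfer-periapsis v_p = √[μ(2/r₁ − 1/a_t)] = 3967 m/s.
Δv₁ = v_p − v_c1 = 743.9 m/s.
At r₂: circular v_c2 = √(μ/r₂) = 1824 m/s; transfer-apoapsis v_a = √[μ(2/r₂ − 1/a_t)] = 1270 m/s.
Δv₂ = v_c2 − v_a = 553.5 m/s.
Total Δv = Δv₁ + Δv₂ = 1297 m/s = 1.297 km/s.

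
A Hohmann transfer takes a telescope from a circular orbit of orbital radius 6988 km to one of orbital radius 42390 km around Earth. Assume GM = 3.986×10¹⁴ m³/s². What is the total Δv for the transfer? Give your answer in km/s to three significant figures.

r₁ = 6988 km = 6.988×10⁶ m.
r₂ = 42390 km = 4.239×10⁷ m.
Transfer ellipse a_t = (r₁ + r₂)/2 = 2.469×10⁷ m.
At r₁: circular v_c1 = √(μ/r₁) = 7553 m/s; transfer-perigee v_p = √[μ(2/r₁ − 1/a_t)] = 9896 m/s.
Δv₁ = v_p − v_c1 = 2344 m/s.
At r₂: circular v_c2 = √(μ/r₂) = 3066 m/s; transfer-apogee v_a = √[μ(2/r₂ − 1/a_t)] = 1631 m/s.
Δv₂ = v_c2 − v_a = 1435 m/s.
Total Δv = Δv₁ + Δv₂ = 3779 m/s = 3.779 km/s.

Δv_total ≈ 3.78 km/s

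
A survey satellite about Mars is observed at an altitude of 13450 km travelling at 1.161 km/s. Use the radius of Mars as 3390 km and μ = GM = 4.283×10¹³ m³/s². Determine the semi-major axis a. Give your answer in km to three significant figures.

r = 3390 + 13450 = 16840 km = 1.684×10⁷ m.
Specific orbital energy ε = v²/2 − μ/r = (1161)²/2 − 4.283×10¹³/1.684×10⁷ = -1.869×10⁶ J/kg.
Since ε = −μ/(2a), a = −μ/(2ε) = 1.146×10⁷ m = 11456 km.

a ≈ 11500 km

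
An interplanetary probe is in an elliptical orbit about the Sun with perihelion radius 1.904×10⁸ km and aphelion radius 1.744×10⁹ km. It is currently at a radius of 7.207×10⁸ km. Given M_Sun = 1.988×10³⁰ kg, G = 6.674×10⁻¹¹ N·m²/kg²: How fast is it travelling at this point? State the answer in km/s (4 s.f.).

μ = GM = 6.674×10⁻¹¹ × 1.988×10³⁰ = 1.327×10²⁰ m³/s².
Semi-major axis a = (r_p + r_a)/2 = 9.6720×10⁸ km = 9.672×10¹¹ m.
Vis-viva: v² = μ(2/r − 1/a) = 1.327×10²⁰ × (2.775×10⁻¹² − 1.034×10⁻¹²) = 2.310×10⁸ m²/s².
v = 15200 m/s = 15.20 km/s.

v ≈ 15.20 km/s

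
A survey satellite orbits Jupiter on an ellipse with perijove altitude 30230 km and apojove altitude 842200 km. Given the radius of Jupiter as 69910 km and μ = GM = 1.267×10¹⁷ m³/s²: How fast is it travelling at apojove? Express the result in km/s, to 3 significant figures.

r_p = 69910 + 30230 = 100140 km = 1.0014×10⁸ m.
r_a = 69910 + 842200 = 912110 km = 9.1211×10⁸ m.
Semi-major axis a = (r_p + r_a)/2 = 5.0612×10⁵ km = 5.061×10⁸ m.
Vis-viva: v² = μ(2/r − 1/a) = 1.267×10¹⁷ × (2.193×10⁻⁹ − 1.976×10⁻⁹) = 2.748×10⁷ m²/s².
v = 5243 m/s = 5.243 km/s.

v ≈ 5.24 km/s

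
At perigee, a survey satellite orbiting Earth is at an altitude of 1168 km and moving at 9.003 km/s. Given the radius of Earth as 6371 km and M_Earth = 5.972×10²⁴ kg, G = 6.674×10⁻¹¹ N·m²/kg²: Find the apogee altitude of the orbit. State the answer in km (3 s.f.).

μ = GM = 6.674×10⁻¹¹ × 5.972×10²⁴ = 3.986×10¹⁴ m³/s².
r_p = 6371 + 1168 = 7539.0 km = 7.539×10⁶ m.
Specific energy ε = v²/2 − μ/r = -1.234×10⁷ J/kg, so a = −μ/(2ε) = 1.615×10⁷ m.
The apsides satisfy r_p + r_a = 2a, so the apogee radius is 2a − r_p = 2.476×10⁷ m = 24758 km.
Apogee altitude = 24758 − 6371 = 18387 km.

apogee altitude ≈ 18400 km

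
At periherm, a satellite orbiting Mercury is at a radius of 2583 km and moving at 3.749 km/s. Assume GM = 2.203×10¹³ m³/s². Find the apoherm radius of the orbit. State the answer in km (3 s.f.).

apoherm radius ≈ 12100 km

r_p = 2.583×10⁶ m.
Specific energy ε = v²/2 − μ/r = -1.501×10⁶ J/kg, so a = −μ/(2ε) = 7.337×10⁶ m.
The apsides satisfy r_p + r_a = 2a, so the apoherm radius is 2a − r_p = 1.209×10⁷ m = 12091 km.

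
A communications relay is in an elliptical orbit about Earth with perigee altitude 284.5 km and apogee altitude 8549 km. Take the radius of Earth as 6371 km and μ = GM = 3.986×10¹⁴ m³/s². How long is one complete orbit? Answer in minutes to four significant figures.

T ≈ 185.8 minutes

r_p = 6371 + 284.5 = 6655.5 km = 6.6555×10⁶ m.
r_a = 6371 + 8549 = 14920 km = 1.4920×10⁷ m.
Semi-major axis a = (r_p + r_a)/2 = (6655.5 + 14920)/2 = 10788 km = 1.079×10⁷ m.
By Kepler's third law T = 2π√(a³/μ) = 2π × 1.775×10³ = 1.115×10⁴ s.
= 185.8 minutes.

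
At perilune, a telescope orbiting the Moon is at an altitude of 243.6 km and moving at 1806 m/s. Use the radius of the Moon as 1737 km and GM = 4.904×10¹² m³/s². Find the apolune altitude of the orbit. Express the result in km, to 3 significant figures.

r_p = 1737 + 243.6 = 1980.6 km = 1.981×10⁶ m.
Specific energy ε = v²/2 − μ/r = -8.452×10⁵ J/kg, so a = −μ/(2ε) = 2.901×10⁶ m.
The apsides satisfy r_p + r_a = 2a, so the apolune radius is 2a − r_p = 3.822×10⁶ m = 3821.6 km.
Apolune altitude = 3821.6 − 1737 = 2084.6 km.

apolune altitude ≈ 2080 km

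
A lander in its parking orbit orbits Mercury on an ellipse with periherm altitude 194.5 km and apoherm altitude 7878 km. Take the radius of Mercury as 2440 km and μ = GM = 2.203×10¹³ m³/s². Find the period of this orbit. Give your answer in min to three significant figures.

r_p = 2440 + 194.5 = 2634.5 km = 2.6345×10⁶ m.
r_a = 2440 + 7878 = 10318 km = 1.0318×10⁷ m.
Semi-major axis a = (r_p + r_a)/2 = (2634.5 + 10318)/2 = 6476.2 km = 6.476×10⁶ m.
By Kepler's third law T = 2π√(a³/μ) = 2π × 3.511×10³ = 2.206×10⁴ s.
= 367.7 min.

T ≈ 368 min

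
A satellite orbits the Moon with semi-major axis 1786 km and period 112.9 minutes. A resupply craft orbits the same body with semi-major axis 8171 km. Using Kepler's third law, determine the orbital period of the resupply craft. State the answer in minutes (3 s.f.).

T₂ ≈ 1100 minutes

Kepler's third law: T² ∝ a³, so T₂ = T₁ (a₂/a₁)^(3/2).
a₂/a₁ = 4.575, (a₂/a₁)^(3/2) = 9.786.
T₂ = 112.9 × 9.786 = 1105 minutes.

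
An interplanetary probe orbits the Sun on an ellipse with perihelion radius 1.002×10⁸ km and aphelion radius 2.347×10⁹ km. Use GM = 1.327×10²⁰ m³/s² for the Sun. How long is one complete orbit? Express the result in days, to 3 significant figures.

Semi-major axis a = (r_p + r_a)/2 = (1.0020×10⁸ + 2.3470×10⁹)/2 = 1.2236×10⁹ km = 1.224×10¹² m.
By Kepler's third law T = 2π√(a³/μ) = 2π × 1.175×10⁸ = 7.383×10⁸ s.
= 8545 days.

T ≈ 8540 days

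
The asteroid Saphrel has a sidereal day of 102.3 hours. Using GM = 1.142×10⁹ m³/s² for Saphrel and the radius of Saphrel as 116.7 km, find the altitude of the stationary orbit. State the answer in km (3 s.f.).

h_sync ≈ 1460 km

T = 102.3 hours = 3.683×10⁵ s.
A synchronous orbit has period T, so by Kepler's third law a = (μT²/4π²)^(1/3).
μT²/4π² = 1.142×10⁹ × (3.683×10⁵)² / 39.48 = 3.923×10¹⁸ m³.
a = 1.577×10⁶ m = 1577.2 km.
Altitude h = a − R = 1577.2 − 116.7 = 1460.5 km.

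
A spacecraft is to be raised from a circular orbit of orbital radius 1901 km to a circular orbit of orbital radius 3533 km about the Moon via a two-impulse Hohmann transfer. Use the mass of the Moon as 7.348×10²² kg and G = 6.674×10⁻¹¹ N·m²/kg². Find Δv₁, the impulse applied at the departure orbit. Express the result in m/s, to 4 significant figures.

Δv ≈ 225.4 m/s

μ = GM = 6.674×10⁻¹¹ × 7.348×10²² = 4.904×10¹² m³/s².
r₁ = 1901 km = 1.901×10⁶ m.
r₂ = 3533 km = 3.533×10⁶ m.
Transfer ellipse a_t = (r₁ + r₂)/2 = 2.717×10⁶ m.
At r₁: circular v_c1 = √(μ/r₁) = 1606 m/s; transfer-perilune v_p = √[μ(2/r₁ − 1/a_t)] = 1832 m/s.
Δv₁ = v_p − v_c1 = 225.4 m/s.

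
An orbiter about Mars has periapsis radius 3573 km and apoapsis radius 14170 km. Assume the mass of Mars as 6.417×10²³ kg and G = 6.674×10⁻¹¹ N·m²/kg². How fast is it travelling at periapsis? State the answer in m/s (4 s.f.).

v ≈ 4376 m/s

μ = GM = 6.674×10⁻¹¹ × 6.417×10²³ = 4.283×10¹³ m³/s².
Semi-major axis a = (r_p + r_a)/2 = 8871.5 km = 8.872×10⁶ m.
Vis-viva: v² = μ(2/r − 1/a) = 4.283×10¹³ × (5.598×10⁻⁷ − 1.127×10⁻⁷) = 1.915×10⁷ m²/s².
v = 4376 m/s.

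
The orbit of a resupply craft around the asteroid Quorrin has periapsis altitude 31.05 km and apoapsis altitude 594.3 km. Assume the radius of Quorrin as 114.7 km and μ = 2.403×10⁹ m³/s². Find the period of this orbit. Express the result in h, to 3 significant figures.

T ≈ 9.95 h

r_p = 114.7 + 31.05 = 145.75 km = 1.4575×10⁵ m.
r_a = 114.7 + 594.3 = 709.00 km = 7.0900×10⁵ m.
Semi-major axis a = (r_p + r_a)/2 = (145.75 + 709.00)/2 = 427.38 km = 4.274×10⁵ m.
By Kepler's third law T = 2π√(a³/μ) = 2π × 5.700×10³ = 3.581×10⁴ s.
= 9.948 h.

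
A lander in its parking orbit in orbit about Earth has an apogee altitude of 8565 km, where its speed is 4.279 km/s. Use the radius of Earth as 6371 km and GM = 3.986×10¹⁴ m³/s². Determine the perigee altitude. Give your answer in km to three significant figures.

perigee altitude ≈ 1430 km

r_a = 6371 + 8565 = 14936 km = 1.494×10⁷ m.
Specific energy ε = v²/2 − μ/r = -1.753×10⁷ J/kg, so a = −μ/(2ε) = 1.137×10⁷ m.
The apsides satisfy r_p + r_a = 2a, so the perigee radius is 2a − r_a = 7.799×10⁶ m = 7799.2 km.
Perigee altitude = 7799.2 − 6371 = 1428.2 km.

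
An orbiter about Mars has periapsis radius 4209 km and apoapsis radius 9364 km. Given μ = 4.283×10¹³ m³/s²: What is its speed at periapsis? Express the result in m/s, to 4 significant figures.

Semi-major axis a = (r_p + r_a)/2 = 6786.5 km = 6.786×10⁶ m.
Vis-viva: v² = μ(2/r − 1/a) = 4.283×10¹³ × (4.752×10⁻⁷ − 1.474×10⁻⁷) = 1.404×10⁷ m²/s².
v = 3747 m/s.

v ≈ 3747 m/s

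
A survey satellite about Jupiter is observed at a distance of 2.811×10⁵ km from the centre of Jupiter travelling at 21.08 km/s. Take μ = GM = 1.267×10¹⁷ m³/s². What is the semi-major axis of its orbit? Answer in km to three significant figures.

a ≈ 2.77×10⁵ km

r = 2.811×10⁸ m.
Specific orbital energy ε = v²/2 − μ/r = (21080)²/2 − 1.267×10¹⁷/2.811×10⁸ = -2.285×10⁸ J/kg.
Since ε = −μ/(2a), a = −μ/(2ε) = 2.772×10⁸ m = 2.7719×10⁵ km.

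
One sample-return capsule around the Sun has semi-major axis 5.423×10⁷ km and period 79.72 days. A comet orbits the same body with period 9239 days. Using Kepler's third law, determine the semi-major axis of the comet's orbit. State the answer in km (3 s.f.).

a₂ ≈ 1.29×10⁹ km

Kepler's third law: a³ ∝ T², so a₂ = a₁ (T₂/T₁)^(2/3).
T₂/T₁ = 115.9, (T₂/T₁)^(2/3) = 23.77.
a₂ = 5.423×10⁷ × 23.77 = 1.289×10⁹ km.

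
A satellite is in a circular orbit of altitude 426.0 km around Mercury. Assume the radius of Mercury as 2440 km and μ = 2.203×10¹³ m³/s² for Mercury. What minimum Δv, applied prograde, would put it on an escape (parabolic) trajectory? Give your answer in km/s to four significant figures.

Δv ≈ 1.148 km/s

r = 2440 + 426.0 = 2866.0 km = 2.8660×10⁶ m.
Circular speed v_c = √(μ/r) = 2772 m/s.
Escape speed v_esc = √(2μ/r) = √2 × v_c = 3921 m/s.
Δv = v_esc − v_c = 1148 m/s = 1.148 km/s.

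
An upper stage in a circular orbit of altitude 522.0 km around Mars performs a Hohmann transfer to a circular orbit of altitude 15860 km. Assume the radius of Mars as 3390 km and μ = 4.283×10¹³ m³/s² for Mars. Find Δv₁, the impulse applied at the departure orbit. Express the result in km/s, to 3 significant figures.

r₁ = 3390 + 522.0 = 3912.0 km = 3.9120×10⁶ m.
r₂ = 3390 + 15860 = 19250 km = 1.9250×10⁷ m.
Transfer ellipse a_t = (r₁ + r₂)/2 = 1.158×10⁷ m.
At r₁: circular v_c1 = √(μ/r₁) = 3309 m/s; transfer-periapsis v_p = √[μ(2/r₁ − 1/a_t)] = 4266 m/s.
Δv₁ = v_p − v_c1 = 957.1 m/s.
= 0.9571 km/s.

Δv ≈ 0.957 km/s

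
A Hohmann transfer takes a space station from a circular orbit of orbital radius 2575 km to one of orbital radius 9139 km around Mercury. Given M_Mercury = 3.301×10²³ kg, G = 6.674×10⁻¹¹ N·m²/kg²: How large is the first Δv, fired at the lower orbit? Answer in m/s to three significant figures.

Δv ≈ 729 m/s

μ = GM = 6.674×10⁻¹¹ × 3.301×10²³ = 2.203×10¹³ m³/s².
r₁ = 2575 km = 2.575×10⁶ m.
r₂ = 9139 km = 9.139×10⁶ m.
Transfer ellipse a_t = (r₁ + r₂)/2 = 5.857×10⁶ m.
At r₁: circular v_c1 = √(μ/r₁) = 2925 m/s; transfer-periherm v_p = √[μ(2/r₁ − 1/a_t)] = 3654 m/s.
Δv₁ = v_p − v_c1 = 728.7 m/s.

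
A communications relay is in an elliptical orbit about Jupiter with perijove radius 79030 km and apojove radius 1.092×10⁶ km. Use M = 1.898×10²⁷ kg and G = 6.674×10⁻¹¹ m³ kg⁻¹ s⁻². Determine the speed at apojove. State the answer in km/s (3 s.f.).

μ = GM = 6.674×10⁻¹¹ × 1.898×10²⁷ = 1.267×10¹⁷ m³/s².
Semi-major axis a = (r_p + r_a)/2 = 5.8552×10⁵ km = 5.855×10⁸ m.
Vis-viva: v² = μ(2/r − 1/a) = 1.267×10¹⁷ × (1.832×10⁻⁹ − 1.708×10⁻⁹) = 1.566×10⁷ m²/s².
v = 3957 m/s = 3.957 km/s.

v ≈ 3.96 km/s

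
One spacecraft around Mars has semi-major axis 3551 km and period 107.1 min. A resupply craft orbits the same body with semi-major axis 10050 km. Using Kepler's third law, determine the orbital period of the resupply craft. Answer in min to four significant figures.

T₂ ≈ 509.9 min

Kepler's third law: T² ∝ a³, so T₂ = T₁ (a₂/a₁)^(3/2).
a₂/a₁ = 2.830, (a₂/a₁)^(3/2) = 4.761.
T₂ = 107.1 × 4.761 = 509.9 min.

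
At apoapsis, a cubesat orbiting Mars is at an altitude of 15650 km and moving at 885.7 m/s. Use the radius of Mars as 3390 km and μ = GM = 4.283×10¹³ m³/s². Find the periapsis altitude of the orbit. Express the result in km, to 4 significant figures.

periapsis altitude ≈ 631.1 km

r_a = 3390 + 15650 = 19040 km = 1.904×10⁷ m.
Specific energy ε = v²/2 − μ/r = -1.857×10⁶ J/kg, so a = −μ/(2ε) = 1.153×10⁷ m.
The apsides satisfy r_p + r_a = 2a, so the periapsis radius is 2a − r_a = 4.021×10⁶ m = 4021.1 km.
Periapsis altitude = 4021.1 − 3390 = 631.07 km.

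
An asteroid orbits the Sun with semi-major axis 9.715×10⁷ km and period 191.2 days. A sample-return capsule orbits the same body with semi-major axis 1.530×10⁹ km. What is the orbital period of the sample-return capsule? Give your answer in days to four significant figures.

Kepler's third law: T² ∝ a³, so T₂ = T₁ (a₂/a₁)^(3/2).
a₂/a₁ = 15.75, (a₂/a₁)^(3/2) = 62.50.
T₂ = 191.2 × 62.50 = 11950 days.

T₂ ≈ 11950 days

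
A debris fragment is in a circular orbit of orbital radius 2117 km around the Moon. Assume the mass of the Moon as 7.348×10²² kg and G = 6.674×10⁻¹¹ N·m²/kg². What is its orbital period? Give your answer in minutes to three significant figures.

T ≈ 146 minutes

μ = GM = 6.674×10⁻¹¹ × 7.348×10²² = 4.904×10¹² m³/s².
r = 2117 km = 2.117×10⁶ m.
Kepler's third law: T = 2π√(r³/μ) = 2π√((2.117×10⁶)³ / 4.904×10¹²).
r³/μ = 1.935×10⁶ s², so T = 2π × 1.391×10³ = 8.739×10³ s.
Converting: 8.739×10³ s ÷ 60.00 = 145.7 minutes.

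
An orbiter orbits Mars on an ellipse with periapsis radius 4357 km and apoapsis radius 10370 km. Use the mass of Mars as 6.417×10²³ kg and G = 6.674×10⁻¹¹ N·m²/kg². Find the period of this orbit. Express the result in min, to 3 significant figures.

T ≈ 320 min

μ = GM = 6.674×10⁻¹¹ × 6.417×10²³ = 4.283×10¹³ m³/s².
Semi-major axis a = (r_p + r_a)/2 = (4357.0 + 10370)/2 = 7363.5 km = 7.364×10⁶ m.
By Kepler's third law T = 2π√(a³/μ) = 2π × 3.053×10³ = 1.918×10⁴ s.
= 319.7 min.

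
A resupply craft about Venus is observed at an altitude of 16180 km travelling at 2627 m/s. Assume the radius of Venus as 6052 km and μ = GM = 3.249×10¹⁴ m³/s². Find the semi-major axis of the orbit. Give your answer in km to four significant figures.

r = 6052 + 16180 = 22232 km = 2.223×10⁷ m.
Specific orbital energy ε = v²/2 − μ/r = (2627)²/2 − 3.249×10¹⁴/2.223×10⁷ = -1.116×10⁷ J/kg.
Since ε = −μ/(2a), a = −μ/(2ε) = 1.455×10⁷ m = 14552 km.

a ≈ 14550 km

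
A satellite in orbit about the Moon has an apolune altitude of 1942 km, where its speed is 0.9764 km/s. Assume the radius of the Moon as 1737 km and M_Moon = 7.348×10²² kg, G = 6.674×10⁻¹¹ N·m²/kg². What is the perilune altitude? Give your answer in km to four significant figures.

perilune altitude ≈ 311.0 km

μ = GM = 6.674×10⁻¹¹ × 7.348×10²² = 4.904×10¹² m³/s².
r_a = 1737 + 1942 = 3679.0 km = 3.679×10⁶ m.
Specific energy ε = v²/2 − μ/r = -8.563×10⁵ J/kg, so a = −μ/(2ε) = 2.863×10⁶ m.
The apsides satisfy r_p + r_a = 2a, so the perilune radius is 2a − r_a = 2.048×10⁶ m = 2048.0 km.
Perilune altitude = 2048.0 − 1737 = 310.98 km.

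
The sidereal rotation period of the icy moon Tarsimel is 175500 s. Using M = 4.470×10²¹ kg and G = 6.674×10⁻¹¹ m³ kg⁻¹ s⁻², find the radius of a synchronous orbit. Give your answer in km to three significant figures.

r_sync ≈ 6150 km

μ = GM = 6.674×10⁻¹¹ × 4.470×10²¹ = 2.983×10¹¹ m³/s².
A synchronous orbit has period T, so by Kepler's third law a = (μT²/4π²)^(1/3).
μT²/4π² = 2.983×10¹¹ × (1.755×10⁵)² / 39.48 = 2.327×10²⁰ m³.
a = 6.151×10⁶ m = 6151.2 km.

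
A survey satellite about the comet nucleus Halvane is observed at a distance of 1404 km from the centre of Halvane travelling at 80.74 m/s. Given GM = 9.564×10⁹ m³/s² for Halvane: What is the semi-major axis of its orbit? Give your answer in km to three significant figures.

a ≈ 1350 km

r = 1.404×10⁶ m.
Vis-viva rearranged: 1/a = 2/r − v²/μ = 1.425×10⁻⁶ − 6.816×10⁻⁷ = 7.429×10⁻⁷ m⁻¹.
a = 1.346×10⁶ m = 1346.1 km.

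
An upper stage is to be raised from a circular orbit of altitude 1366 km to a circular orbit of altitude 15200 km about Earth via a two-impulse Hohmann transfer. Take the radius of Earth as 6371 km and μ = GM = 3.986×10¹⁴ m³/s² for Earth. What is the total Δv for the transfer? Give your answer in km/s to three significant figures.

Δv_total ≈ 2.71 km/s

r₁ = 6371 + 1366 = 7737.0 km = 7.7370×10⁶ m.
r₂ = 6371 + 15200 = 21571 km = 2.1571×10⁷ m.
Transfer ellipse a_t = (r₁ + r₂)/2 = 1.465×10⁷ m.
At r₁: circular v_c1 = √(μ/r₁) = 7178 m/s; transfer-perigee v_p = √[μ(2/r₁ − 1/a_t)] = 8708 m/s.
Δv₁ = v_p − v_c1 = 1531 m/s.
At r₂: circular v_c2 = √(μ/r₂) = 4299 m/s; transfer-apogee v_a = √[μ(2/r₂ − 1/a_t)] = 3124 m/s.
Δv₂ = v_c2 − v_a = 1175 m/s.
Total Δv = Δv₁ + Δv₂ = 2706 m/s = 2.706 km/s.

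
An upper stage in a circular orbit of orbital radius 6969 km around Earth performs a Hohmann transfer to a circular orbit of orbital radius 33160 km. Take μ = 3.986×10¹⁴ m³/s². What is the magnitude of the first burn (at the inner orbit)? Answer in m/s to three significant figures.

r₁ = 6969 km = 6.969×10⁶ m.
r₂ = 33160 km = 3.316×10⁷ m.
Transfer ellipse a_t = (r₁ + r₂)/2 = 2.006×10⁷ m.
At r₁: circular v_c1 = √(μ/r₁) = 7563 m/s; transfer-perigee v_p = √[μ(2/r₁ − 1/a_t)] = 9722 m/s.
Δv₁ = v_p − v_c1 = 2160 m/s.

Δv ≈ 2160 m/s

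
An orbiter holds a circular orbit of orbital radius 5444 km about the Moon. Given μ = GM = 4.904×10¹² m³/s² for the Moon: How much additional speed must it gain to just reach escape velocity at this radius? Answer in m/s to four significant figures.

r = 5444 km = 5.444×10⁶ m.
Circular speed v_c = √(μ/r) = 949.1 m/s.
Escape speed v_esc = √(2μ/r) = √2 × v_c = 1342 m/s.
Δv = v_esc − v_c = 393.1 m/s.

Δv ≈ 393.1 m/s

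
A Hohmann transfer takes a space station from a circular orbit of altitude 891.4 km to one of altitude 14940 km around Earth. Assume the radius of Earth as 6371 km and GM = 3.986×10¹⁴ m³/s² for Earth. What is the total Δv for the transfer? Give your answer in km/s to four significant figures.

Δv_total ≈ 2.881 km/s

r₁ = 6371 + 891.4 = 7262.4 km = 7.2624×10⁶ m.
r₂ = 6371 + 14940 = 21311 km = 2.1311×10⁷ m.
Transfer ellipse a_t = (r₁ + r₂)/2 = 1.429×10⁷ m.
At r₁: circular v_c1 = √(μ/r₁) = 7408 m/s; transfer-perigee v_p = √[μ(2/r₁ − 1/a_t)] = 9048 m/s.
Δv₁ = v_p − v_c1 = 1640 m/s.
At r₂: circular v_c2 = √(μ/r₂) = 4325 m/s; transfer-apogee v_a = √[μ(2/r₂ − 1/a_t)] = 3083 m/s.
Δv₂ = v_c2 − v_a = 1241 m/s.
Total Δv = Δv₁ + Δv₂ = 2881 m/s = 2.881 km/s.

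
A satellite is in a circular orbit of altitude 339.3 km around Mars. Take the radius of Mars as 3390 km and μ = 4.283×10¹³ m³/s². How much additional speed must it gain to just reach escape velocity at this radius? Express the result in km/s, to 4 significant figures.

Δv ≈ 1.404 km/s

r = 3390 + 339.3 = 3729.3 km = 3.7293×10⁶ m.
Circular speed v_c = √(μ/r) = 3389 m/s.
Escape speed v_esc = √(2μ/r) = √2 × v_c = 4793 m/s.
Δv = v_esc − v_c = 1404 m/s = 1.404 km/s.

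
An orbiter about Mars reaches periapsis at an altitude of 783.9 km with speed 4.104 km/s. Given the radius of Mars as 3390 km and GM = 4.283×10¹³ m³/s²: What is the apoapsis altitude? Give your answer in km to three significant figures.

r_p = 3390 + 783.9 = 4173.9 km = 4.174×10⁶ m.
Specific energy ε = v²/2 − μ/r = -1.840×10⁶ J/kg, so a = −μ/(2ε) = 1.164×10⁷ m.
The apsides satisfy r_p + r_a = 2a, so the apoapsis radius is 2a − r_p = 1.910×10⁷ m = 19104 km.
Apoapsis altitude = 19104 − 3390 = 15714 km.

apoapsis altitude ≈ 15700 km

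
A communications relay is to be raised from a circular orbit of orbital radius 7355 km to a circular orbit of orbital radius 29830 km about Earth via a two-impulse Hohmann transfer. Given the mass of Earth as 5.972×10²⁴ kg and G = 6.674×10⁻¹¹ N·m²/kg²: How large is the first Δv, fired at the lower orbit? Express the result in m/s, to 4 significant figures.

μ = GM = 6.674×10⁻¹¹ × 5.972×10²⁴ = 3.986×10¹⁴ m³/s².
r₁ = 7355 km = 7.355×10⁶ m.
r₂ = 29830 km = 2.983×10⁷ m.
Transfer ellipse a_t = (r₁ + r₂)/2 = 1.859×10⁷ m.
At r₁: circular v_c1 = √(μ/r₁) = 7361 m/s; transfer-perigee v_p = √[μ(2/r₁ − 1/a_t)] = 9324 m/s.
Δv₁ = v_p − v_c1 = 1963 m/s.

Δv ≈ 1963 m/s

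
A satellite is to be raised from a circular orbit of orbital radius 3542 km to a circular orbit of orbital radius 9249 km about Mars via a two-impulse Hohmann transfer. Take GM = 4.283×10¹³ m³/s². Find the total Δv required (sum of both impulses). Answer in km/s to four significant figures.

Δv_total ≈ 1.255 km/s

r₁ = 3542 km = 3.542×10⁶ m.
r₂ = 9249 km = 9.249×10⁶ m.
Transfer ellipse a_t = (r₁ + r₂)/2 = 6.396×10⁶ m.
At r₁: circular v_c1 = √(μ/r₁) = 3477 m/s; transfer-periapsis v_p = √[μ(2/r₁ − 1/a_t)] = 4182 m/s.
Δv₁ = v_p − v_c1 = 704.4 m/s.
At r₂: circular v_c2 = √(μ/r₂) = 2152 m/s; transfer-apoapsis v_a = √[μ(2/r₂ − 1/a_t)] = 1601 m/s.
Δv₂ = v_c2 − v_a = 550.5 m/s.
Total Δv = Δv₁ + Δv₂ = 1255 m/s = 1.255 km/s.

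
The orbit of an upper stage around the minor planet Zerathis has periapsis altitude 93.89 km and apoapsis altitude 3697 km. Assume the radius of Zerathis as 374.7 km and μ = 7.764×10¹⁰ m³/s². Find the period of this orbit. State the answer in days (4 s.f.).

r_p = 374.7 + 93.89 = 468.59 km = 4.6859×10⁵ m.
r_a = 374.7 + 3697 = 4071.7 km = 4.0717×10⁶ m.
Semi-major axis a = (r_p + r_a)/2 = (468.59 + 4071.7)/2 = 2270.1 km = 2.270×10⁶ m.
By Kepler's third law T = 2π√(a³/μ) = 2π × 1.228×10⁴ = 7.713×10⁴ s.
= 0.8927 days.

T ≈ 0.8927 days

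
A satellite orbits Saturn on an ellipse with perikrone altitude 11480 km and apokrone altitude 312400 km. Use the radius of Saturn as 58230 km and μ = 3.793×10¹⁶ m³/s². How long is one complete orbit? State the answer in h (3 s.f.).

r_p = 58230 + 11480 = 69710 km = 6.9710×10⁷ m.
r_a = 58230 + 312400 = 370630 km = 3.7063×10⁸ m.
Semi-major axis a = (r_p + r_a)/2 = (69710 + 3.7063×10⁵)/2 = 2.2017×10⁵ km = 2.202×10⁸ m.
By Kepler's third law T = 2π√(a³/μ) = 2π × 1.677×10⁴ = 1.054×10⁵ s.
= 29.28 h.

T ≈ 29.3 h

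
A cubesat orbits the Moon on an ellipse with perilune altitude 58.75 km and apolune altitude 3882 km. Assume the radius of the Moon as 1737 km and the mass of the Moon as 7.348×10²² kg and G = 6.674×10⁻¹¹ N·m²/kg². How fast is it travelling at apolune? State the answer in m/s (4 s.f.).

μ = GM = 6.674×10⁻¹¹ × 7.348×10²² = 4.904×10¹² m³/s².
r_p = 1737 + 58.75 = 1795.8 km = 1.7958×10⁶ m.
r_a = 1737 + 3882 = 5619.0 km = 5.6190×10⁶ m.
Semi-major axis a = (r_p + r_a)/2 = 3707.4 km = 3.707×10⁶ m.
Vis-viva: v² = μ(2/r − 1/a) = 4.904×10¹² × (3.559×10⁻⁷ − 2.697×10⁻⁷) = 4.227×10⁵ m²/s².
v = 650.2 m/s.

v ≈ 650.2 m/s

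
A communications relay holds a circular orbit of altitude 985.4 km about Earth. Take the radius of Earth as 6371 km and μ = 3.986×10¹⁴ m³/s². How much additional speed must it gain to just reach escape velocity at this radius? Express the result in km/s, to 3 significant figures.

r = 6371 + 985.4 = 7356.4 km = 7.3564×10⁶ m.
Circular speed v_c = √(μ/r) = 7361 m/s.
Escape speed v_esc = √(2μ/r) = √2 × v_c = 10410 m/s.
Δv = v_esc − v_c = 3049 m/s = 3.049 km/s.

Δv ≈ 3.05 km/s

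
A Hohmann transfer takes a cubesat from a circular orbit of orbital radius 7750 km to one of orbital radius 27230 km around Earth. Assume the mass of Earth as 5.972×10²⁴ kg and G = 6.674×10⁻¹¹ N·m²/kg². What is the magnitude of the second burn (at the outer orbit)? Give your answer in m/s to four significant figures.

μ = GM = 6.674×10⁻¹¹ × 5.972×10²⁴ = 3.986×10¹⁴ m³/s².
r₁ = 7750 km = 7.750×10⁶ m.
r₂ = 27230 km = 2.723×10⁷ m.
Transfer ellipse a_t = (r₁ + r₂)/2 = 1.749×10⁷ m.
At r₁: circular v_c1 = √(μ/r₁) = 7171 m/s; transfer-perigee v_p = √[μ(2/r₁ − 1/a_t)] = 8948 m/s.
At r₂: circular v_c2 = √(μ/r₂) = 3826 m/s; transfer-apogee v_a = √[μ(2/r₂ − 1/a_t)] = 2547 m/s.
Δv₂ = v_c2 − v_a = 1279 m/s.

Δv ≈ 1279 m/s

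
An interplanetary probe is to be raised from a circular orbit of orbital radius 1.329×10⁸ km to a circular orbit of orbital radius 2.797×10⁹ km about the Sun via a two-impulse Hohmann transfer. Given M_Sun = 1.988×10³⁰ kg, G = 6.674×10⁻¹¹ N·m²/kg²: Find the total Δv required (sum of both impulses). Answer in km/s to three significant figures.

Δv_total ≈ 16.9 km/s

μ = GM = 6.674×10⁻¹¹ × 1.988×10³⁰ = 1.327×10²⁰ m³/s².
r₁ = 1.329×10⁸ km = 1.329×10¹¹ m.
r₂ = 2.797×10⁹ km = 2.797×10¹² m.
Transfer ellipse a_t = (r₁ + r₂)/2 = 1.465×10¹² m.
At r₁: circular v_c1 = √(μ/r₁) = 31600 m/s; transfer-perihelion v_p = √[μ(2/r₁ − 1/a_t)] = 43660 m/s.
Δv₁ = v_p − v_c1 = 12060 m/s.
At r₂: circular v_c2 = √(μ/r₂) = 6887 m/s; transfer-aphelion v_a = √[μ(2/r₂ − 1/a_t)] = 2074 m/s.
Δv₂ = v_c2 − v_a = 4813 m/s.
Total Δv = Δv₁ + Δv₂ = 16880 m/s = 16.88 km/s.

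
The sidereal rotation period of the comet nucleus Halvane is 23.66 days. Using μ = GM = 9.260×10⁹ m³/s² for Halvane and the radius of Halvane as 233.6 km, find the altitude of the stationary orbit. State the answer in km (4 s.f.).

T = 23.66 days = 2.044×10⁶ s.
A synchronous orbit has period T, so by Kepler's third law a = (μT²/4π²)^(1/3).
μT²/4π² = 9.260×10⁹ × (2.044×10⁶)² / 39.48 = 9.802×10²⁰ m³.
a = 9.934×10⁶ m = 9933.5 km.
Altitude h = a − R = 9933.5 − 233.6 = 9699.9 km.

h_sync ≈ 9700 km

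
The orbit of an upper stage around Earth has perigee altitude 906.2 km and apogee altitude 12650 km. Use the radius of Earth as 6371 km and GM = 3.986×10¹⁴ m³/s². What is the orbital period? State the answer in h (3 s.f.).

r_p = 6371 + 906.2 = 7277.2 km = 7.2772×10⁶ m.
r_a = 6371 + 12650 = 19021 km = 1.9021×10⁷ m.
Semi-major axis a = (r_p + r_a)/2 = (7277.2 + 19021)/2 = 13149 km = 1.315×10⁷ m.
By Kepler's third law T = 2π√(a³/μ) = 2π × 2.388×10³ = 1.501×10⁴ s.
= 4.168 h.

T ≈ 4.17 h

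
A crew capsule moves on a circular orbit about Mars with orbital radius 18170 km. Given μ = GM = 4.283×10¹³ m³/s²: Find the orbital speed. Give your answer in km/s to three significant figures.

r = 18170 km = 1.817×10⁷ m.
For a circular orbit v = √(μ/r) = √(4.283×10¹³ / 1.817×10⁷) = √(2.357×10⁶) = 1535 m/s.
That is 1.535 km/s.

v ≈ 1.54 km/s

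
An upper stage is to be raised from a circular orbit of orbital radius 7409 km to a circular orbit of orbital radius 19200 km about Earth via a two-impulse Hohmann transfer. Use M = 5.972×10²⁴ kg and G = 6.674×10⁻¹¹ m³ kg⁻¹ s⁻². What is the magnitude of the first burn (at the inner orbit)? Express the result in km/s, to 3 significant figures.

μ = GM = 6.674×10⁻¹¹ × 5.972×10²⁴ = 3.986×10¹⁴ m³/s².
r₁ = 7409 km = 7.409×10⁶ m.
r₂ = 19200 km = 1.920×10⁷ m.
Transfer ellipse a_t = (r₁ + r₂)/2 = 1.330×10⁷ m.
At r₁: circular v_c1 = √(μ/r₁) = 7335 m/s; transfer-perigee v_p = √[μ(2/r₁ − 1/a_t)] = 8811 m/s.
Δv₁ = v_p − v_c1 = 1476 m/s.
= 1.476 km/s.

Δv ≈ 1.48 km/s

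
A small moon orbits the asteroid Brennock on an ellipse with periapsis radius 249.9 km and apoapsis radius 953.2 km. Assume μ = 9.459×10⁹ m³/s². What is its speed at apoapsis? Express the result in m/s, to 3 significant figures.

Semi-major axis a = (r_p + r_a)/2 = 601.55 km = 6.016×10⁵ m.
Vis-viva: v² = μ(2/r − 1/a) = 9.459×10⁹ × (2.098×10⁻⁶ − 1.662×10⁻⁶) = 4.122×10³ m²/s².
v = 64.21 m/s.

v ≈ 64.2 m/s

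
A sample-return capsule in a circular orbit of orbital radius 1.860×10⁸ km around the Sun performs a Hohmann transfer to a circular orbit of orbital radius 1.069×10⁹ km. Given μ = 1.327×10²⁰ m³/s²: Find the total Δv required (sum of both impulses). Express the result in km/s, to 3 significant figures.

Δv_total ≈ 13.2 km/s

r₁ = 1.860×10⁸ km = 1.860×10¹¹ m.
r₂ = 1.069×10⁹ km = 1.069×10¹² m.
Transfer ellipse a_t = (r₁ + r₂)/2 = 6.275×10¹¹ m.
At r₁: circular v_c1 = √(μ/r₁) = 26710 m/s; transfer-perihelion v_p = √[μ(2/r₁ − 1/a_t)] = 34860 m/s.
Δv₁ = v_p − v_c1 = 8152 m/s.
At r₂: circular v_c2 = √(μ/r₂) = 11140 m/s; transfer-aphelion v_a = √[μ(2/r₂ − 1/a_t)] = 6066 m/s.
Δv₂ = v_c2 − v_a = 5076 m/s.
Total Δv = Δv₁ + Δv₂ = 13230 m/s = 13.23 km/s.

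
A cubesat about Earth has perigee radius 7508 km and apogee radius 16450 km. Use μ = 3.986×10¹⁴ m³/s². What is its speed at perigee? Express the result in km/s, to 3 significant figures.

Semi-major axis a = (r_p + r_a)/2 = 11979 km = 1.198×10⁷ m.
Vis-viva: v² = μ(2/r − 1/a) = 3.986×10¹⁴ × (2.664×10⁻⁷ − 8.348×10⁻⁸) = 7.291×10⁷ m²/s².
v = 8538 m/s = 8.538 km/s.

v ≈ 8.54 km/s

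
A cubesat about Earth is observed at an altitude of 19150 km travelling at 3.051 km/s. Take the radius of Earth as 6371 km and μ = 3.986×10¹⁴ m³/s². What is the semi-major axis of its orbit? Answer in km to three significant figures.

r = 6371 + 19150 = 25521 km = 2.552×10⁷ m.
Specific orbital energy ε = v²/2 − μ/r = (3051)²/2 − 3.986×10¹⁴/2.552×10⁷ = -1.096×10⁷ J/kg.
Since ε = −μ/(2a), a = −μ/(2ε) = 1.818×10⁷ m = 18177 km.

a ≈ 18200 km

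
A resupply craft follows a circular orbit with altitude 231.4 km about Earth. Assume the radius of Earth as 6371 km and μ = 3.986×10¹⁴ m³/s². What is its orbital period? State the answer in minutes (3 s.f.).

r = 6371 + 231.4 = 6602.4 km = 6.6024×10⁶ m.
Kepler's third law: T = 2π√(r³/μ) = 2π√((6.602×10⁶)³ / 3.986×10¹⁴).
r³/μ = 7.221×10⁵ s², so T = 2π × 8.497×10² = 5.339×10³ s.
Converting: 5.339×10³ s ÷ 60.00 = 88.98 minutes.

T ≈ 89.0 minutes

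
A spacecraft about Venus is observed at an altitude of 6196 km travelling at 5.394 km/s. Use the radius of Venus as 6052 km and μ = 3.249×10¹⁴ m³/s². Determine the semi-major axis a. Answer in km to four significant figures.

r = 6052 + 6196 = 12248 km = 1.225×10⁷ m.
Vis-viva rearranged: 1/a = 2/r − v²/μ = 1.633×10⁻⁷ − 8.955×10⁻⁸ = 7.374×10⁻⁸ m⁻¹.
a = 1.356×10⁷ m = 13561 km.

a ≈ 13560 km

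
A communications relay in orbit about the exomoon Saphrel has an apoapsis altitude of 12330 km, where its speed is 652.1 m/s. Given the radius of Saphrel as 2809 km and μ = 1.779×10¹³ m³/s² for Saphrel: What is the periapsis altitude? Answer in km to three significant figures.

r_a = 2809 + 12330 = 15139 km = 1.514×10⁷ m.
Specific energy ε = v²/2 − μ/r = -9.625×10⁵ J/kg, so a = −μ/(2ε) = 9.242×10⁶ m.
The apsides satisfy r_p + r_a = 2a, so the periapsis radius is 2a − r_a = 3.344×10⁶ m = 3344.2 km.
Periapsis altitude = 3344.2 − 2809 = 535.24 km.

periapsis altitude ≈ 535 km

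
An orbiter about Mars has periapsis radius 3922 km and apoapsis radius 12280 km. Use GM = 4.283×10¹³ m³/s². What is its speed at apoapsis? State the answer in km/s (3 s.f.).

Semi-major axis a = (r_p + r_a)/2 = 8101.0 km = 8.101×10⁶ m.
Vis-viva: v² = μ(2/r − 1/a) = 4.283×10¹³ × (1.629×10⁻⁷ − 1.234×10⁻⁷) = 1.689×10⁶ m²/s².
v = 1299 m/s = 1.299 km/s.

v ≈ 1.30 km/s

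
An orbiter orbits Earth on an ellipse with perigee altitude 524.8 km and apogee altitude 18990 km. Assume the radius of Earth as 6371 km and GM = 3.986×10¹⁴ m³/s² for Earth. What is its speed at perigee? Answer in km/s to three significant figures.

r_p = 6371 + 524.8 = 6895.8 km = 6.8958×10⁶ m.
r_a = 6371 + 18990 = 25361 km = 2.5361×10⁷ m.
Semi-major axis a = (r_p + r_a)/2 = 16128 km = 1.613×10⁷ m.
Vis-viva: v² = μ(2/r − 1/a) = 3.986×10¹⁴ × (2.900×10⁻⁷ − 6.200×10⁻⁸) = 9.089×10⁷ m²/s².
v = 9534 m/s = 9.534 km/s.

v ≈ 9.53 km/s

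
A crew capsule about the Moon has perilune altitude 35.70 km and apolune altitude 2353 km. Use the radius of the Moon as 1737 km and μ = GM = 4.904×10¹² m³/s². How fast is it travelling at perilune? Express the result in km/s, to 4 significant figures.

r_p = 1737 + 35.70 = 1772.7 km = 1.7727×10⁶ m.
r_a = 1737 + 2353 = 4090.0 km = 4.0900×10⁶ m.
Semi-major axis a = (r_p + r_a)/2 = 2931.3 km = 2.931×10⁶ m.
Vis-viva: v² = μ(2/r − 1/a) = 4.904×10¹² × (1.128×10⁻⁶ − 3.411×10⁻⁷) = 3.860×10⁶ m²/s².
v = 1965 m/s = 1.965 km/s.

v ≈ 1.965 km/s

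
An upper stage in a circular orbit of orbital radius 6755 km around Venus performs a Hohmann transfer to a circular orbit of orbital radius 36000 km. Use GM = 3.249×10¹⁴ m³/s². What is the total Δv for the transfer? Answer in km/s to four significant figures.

r₁ = 6755 km = 6.755×10⁶ m.
r₂ = 36000 km = 3.600×10⁷ m.
Transfer ellipse a_t = (r₁ + r₂)/2 = 2.138×10⁷ m.
At r₁: circular v_c1 = √(μ/r₁) = 6935 m/s; transfer-periapsis v_p = √[μ(2/r₁ − 1/a_t)] = 9000 m/s.
Δv₁ = v_p − v_c1 = 2065 m/s.
At r₂: circular v_c2 = √(μ/r₂) = 3004 m/s; transfer-apoapsis v_a = √[μ(2/r₂ − 1/a_t)] = 1689 m/s.
Δv₂ = v_c2 − v_a = 1315 m/s.
Total Δv = Δv₁ + Δv₂ = 3380 m/s = 3.380 km/s.

Δv_total ≈ 3.380 km/s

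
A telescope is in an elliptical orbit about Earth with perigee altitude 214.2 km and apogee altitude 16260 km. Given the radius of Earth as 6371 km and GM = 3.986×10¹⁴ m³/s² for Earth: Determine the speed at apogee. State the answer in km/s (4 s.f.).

v ≈ 2.818 km/s

r_p = 6371 + 214.2 = 6585.2 km = 6.5852×10⁶ m.
r_a = 6371 + 16260 = 22631 km = 2.2631×10⁷ m.
Semi-major axis a = (r_p + r_a)/2 = 14608 km = 1.461×10⁷ m.
Vis-viva: v² = μ(2/r − 1/a) = 3.986×10¹⁴ × (8.837×10⁻⁸ − 6.846×10⁻⁸) = 7.940×10⁶ m²/s².
v = 2818 m/s = 2.818 km/s.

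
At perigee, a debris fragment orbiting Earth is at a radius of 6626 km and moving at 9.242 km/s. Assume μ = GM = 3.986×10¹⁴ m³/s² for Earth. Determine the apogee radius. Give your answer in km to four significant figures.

apogee radius ≈ 16220 km

r_p = 6.626×10⁶ m.
Specific energy ε = v²/2 − μ/r = -1.745×10⁷ J/kg, so a = −μ/(2ε) = 1.142×10⁷ m.
The apsides satisfy r_p + r_a = 2a, so the apogee radius is 2a − r_p = 1.622×10⁷ m = 16217 km.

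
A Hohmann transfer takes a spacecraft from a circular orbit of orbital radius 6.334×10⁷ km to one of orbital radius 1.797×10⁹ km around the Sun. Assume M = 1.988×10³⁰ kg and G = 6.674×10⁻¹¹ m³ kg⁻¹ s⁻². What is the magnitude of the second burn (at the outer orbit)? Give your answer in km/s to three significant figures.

μ = GM = 6.674×10⁻¹¹ × 1.988×10³⁰ = 1.327×10²⁰ m³/s².
r₁ = 6.334×10⁷ km = 6.334×10¹⁰ m.
r₂ = 1.797×10⁹ km = 1.797×10¹² m.
Transfer ellipse a_t = (r₁ + r₂)/2 = 9.302×10¹¹ m.
At r₁: circular v_c1 = √(μ/r₁) = 45770 m/s; transfer-perihelion v_p = √[μ(2/r₁ − 1/a_t)] = 63610 m/s.
At r₂: circular v_c2 = √(μ/r₂) = 8593 m/s; transfer-aphelion v_a = √[μ(2/r₂ − 1/a_t)] = 2242 m/s.
Δv₂ = v_c2 − v_a = 6350 m/s.
= 6.350 km/s.

Δv ≈ 6.35 km/s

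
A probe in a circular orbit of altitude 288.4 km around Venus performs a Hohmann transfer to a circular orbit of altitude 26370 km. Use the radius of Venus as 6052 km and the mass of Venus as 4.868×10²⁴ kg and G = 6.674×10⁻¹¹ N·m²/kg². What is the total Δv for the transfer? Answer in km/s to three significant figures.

Δv_total ≈ 3.46 km/s

μ = GM = 6.674×10⁻¹¹ × 4.868×10²⁴ = 3.249×10¹⁴ m³/s².
r₁ = 6052 + 288.4 = 6340.4 km = 6.3404×10⁶ m.
r₂ = 6052 + 26370 = 32422 km = 3.2422×10⁷ m.
Transfer ellipse a_t = (r₁ + r₂)/2 = 1.938×10⁷ m.
At r₁: circular v_c1 = √(μ/r₁) = 7158 m/s; transfer-periapsis v_p = √[μ(2/r₁ − 1/a_t)] = 9258 m/s.
Δv₁ = v_p − v_c1 = 2100 m/s.
At r₂: circular v_c2 = √(μ/r₂) = 3166 m/s; transfer-apoapsis v_a = √[μ(2/r₂ − 1/a_t)] = 1811 m/s.
Δv₂ = v_c2 − v_a = 1355 m/s.
Total Δv = Δv₁ + Δv₂ = 3455 m/s = 3.455 km/s.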